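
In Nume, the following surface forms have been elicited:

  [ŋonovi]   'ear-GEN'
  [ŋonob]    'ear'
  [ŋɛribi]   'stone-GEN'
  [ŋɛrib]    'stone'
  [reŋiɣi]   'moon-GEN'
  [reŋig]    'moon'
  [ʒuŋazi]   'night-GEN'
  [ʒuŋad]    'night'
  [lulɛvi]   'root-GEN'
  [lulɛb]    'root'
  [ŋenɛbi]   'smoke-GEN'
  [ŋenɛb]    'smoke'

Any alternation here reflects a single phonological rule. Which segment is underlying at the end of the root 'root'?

/v/

The root 'root' surfaces as [lulɛvi] and [lulɛb], with a stem-final [v] ~ [b] alternation.
Compare 'smoke', with invariant [b] in [ŋenɛbi] and [ŋenɛb]: an analysis with underlying /b/ and a rule producing [v] before the GEN suffix would wrongly predict alternation here too.
The alternation reflects word-final hardening: voiced fricatives become stops word-finally. /v/ is underlying.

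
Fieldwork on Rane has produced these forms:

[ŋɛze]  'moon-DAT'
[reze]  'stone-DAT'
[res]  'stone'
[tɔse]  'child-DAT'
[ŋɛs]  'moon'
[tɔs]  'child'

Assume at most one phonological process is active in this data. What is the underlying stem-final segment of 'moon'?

The stem for 'moon' ends in [s] in [ŋɛs] but [z] in [ŋɛze].
If /s/ were underlying and a rule turned it into [z] before the DAT suffix, 'child' would also alternate; but it has [s] in both [tɔs] and [tɔse].
The underlying segment must be /z/; voiced obstruents become voiceless word-finally, yielding [s] there.

/z/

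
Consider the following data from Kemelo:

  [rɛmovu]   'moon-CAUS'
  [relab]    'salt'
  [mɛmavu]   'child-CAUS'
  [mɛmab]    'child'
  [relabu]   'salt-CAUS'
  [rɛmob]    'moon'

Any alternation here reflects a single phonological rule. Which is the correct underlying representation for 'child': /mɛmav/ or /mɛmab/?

/mɛmav/

The root 'child' surfaces as [mɛmavu] and [mɛmab], with a stem-final [v] ~ [b] alternation.
But 'salt' keeps [b] in both environments ([relabu], [relab]), so there is no rule changing /b/ to [v] before the CAUS suffix.
So /v/ is underlying, and a rule of word-final hardening — voiced fricatives become stops word-finally — gives [b].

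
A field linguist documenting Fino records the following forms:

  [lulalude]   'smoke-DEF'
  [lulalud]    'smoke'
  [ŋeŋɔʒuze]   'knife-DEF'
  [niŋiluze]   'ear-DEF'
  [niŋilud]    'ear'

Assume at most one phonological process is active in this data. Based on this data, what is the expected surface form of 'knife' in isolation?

[ŋeŋɔʒud]

In [niŋiluze] and [niŋilud] the final segment of 'ear' alternates: [z] ~ [d].
If /d/ were underlying and a rule turned it into [z] before the DEF suffix, 'smoke' would also alternate; but it has [d] in both [lulalude] and [lulalud].
The alternation reflects word-final hardening: voiced fricatives become stops word-finally. /z/ is underlying.
The one attested form of 'knife', [ŋeŋɔʒuze], shows underlying /ŋeŋɔʒuz/. Applying the same rule word-finally gives [ŋeŋɔʒud].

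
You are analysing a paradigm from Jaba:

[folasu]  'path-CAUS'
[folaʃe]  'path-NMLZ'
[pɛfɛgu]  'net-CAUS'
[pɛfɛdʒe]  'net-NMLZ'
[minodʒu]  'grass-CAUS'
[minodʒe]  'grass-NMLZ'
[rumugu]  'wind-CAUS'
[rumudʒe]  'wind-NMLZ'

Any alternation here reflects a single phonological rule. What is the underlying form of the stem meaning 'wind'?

/rumug/

'wind' shows [g] ~ [dʒ] at the end of the stem ([rumugu] vs [rumudʒe]).
Compare 'grass', with invariant [dʒ] in [minodʒu] and [minodʒe]: an analysis with underlying /dʒ/ and a rule producing [g] before the CAUS suffix would wrongly predict alternation here too.
Therefore /g/ is basic and [dʒ] is derived by palatalization before a front vowel (/g/ and /s/ become palato-alveolar [dʒ] and [ʃ] before a front vowel).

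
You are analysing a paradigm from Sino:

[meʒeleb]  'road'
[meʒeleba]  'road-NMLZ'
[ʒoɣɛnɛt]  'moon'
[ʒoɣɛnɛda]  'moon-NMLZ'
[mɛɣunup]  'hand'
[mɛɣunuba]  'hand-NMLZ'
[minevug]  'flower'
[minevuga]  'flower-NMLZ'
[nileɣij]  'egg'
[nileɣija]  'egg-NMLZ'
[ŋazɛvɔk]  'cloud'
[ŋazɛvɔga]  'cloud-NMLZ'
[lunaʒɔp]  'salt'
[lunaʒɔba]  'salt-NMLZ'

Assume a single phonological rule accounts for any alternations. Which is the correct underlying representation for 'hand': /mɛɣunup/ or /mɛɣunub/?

/mɛɣunup/

In [mɛɣunup] and [mɛɣunuba] the final segment of 'hand' alternates: [p] ~ [b].
Compare 'road', with invariant [b] in [meʒeleb] and [meʒeleba]: an analysis with underlying /b/ and a rule producing [p] in isolation would wrongly predict alternation here too.
The underlying segment must be /p/; voiceless stops become voiced between vowels, yielding [b] there.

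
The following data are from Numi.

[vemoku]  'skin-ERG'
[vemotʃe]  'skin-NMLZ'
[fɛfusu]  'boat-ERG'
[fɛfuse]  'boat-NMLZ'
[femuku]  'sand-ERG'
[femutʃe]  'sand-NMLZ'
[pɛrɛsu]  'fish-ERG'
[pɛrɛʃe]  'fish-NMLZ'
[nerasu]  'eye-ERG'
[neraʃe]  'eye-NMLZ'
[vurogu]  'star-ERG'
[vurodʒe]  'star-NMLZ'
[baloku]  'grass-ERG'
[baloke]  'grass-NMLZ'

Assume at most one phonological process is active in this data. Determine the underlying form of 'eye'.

The root 'eye' surfaces as [nerasu] and [neraʃe], with a stem-final [s] ~ [ʃ] alternation.
If /s/ were underlying and a rule turned it into [ʃ] before the NMLZ suffix, 'boat' would also alternate; but it has [s] in both [fɛfusu] and [fɛfuse].
Therefore /ʃ/ is basic and [s] is derived by depalatalization (palato-alveolar /tʃ/, /dʒ/ and /ʃ/ become [k], [g] and [s] when no front vowel follows).

/neraʃ/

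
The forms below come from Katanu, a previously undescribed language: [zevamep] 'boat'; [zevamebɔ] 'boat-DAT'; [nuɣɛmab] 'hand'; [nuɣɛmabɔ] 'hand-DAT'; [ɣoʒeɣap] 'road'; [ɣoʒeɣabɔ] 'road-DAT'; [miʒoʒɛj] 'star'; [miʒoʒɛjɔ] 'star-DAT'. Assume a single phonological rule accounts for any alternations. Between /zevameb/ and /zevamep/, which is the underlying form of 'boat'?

/zevamep/

The root 'boat' surfaces as [zevamep] and [zevamebɔ], with a stem-final [p] ~ [b] alternation.
If /b/ were underlying and a rule turned it into [p] in isolation, 'hand' would also alternate; but it has [b] in both [nuɣɛmab] and [nuɣɛmabɔ].
The underlying segment must be /p/; voiceless stops become voiced between vowels, yielding [b] there.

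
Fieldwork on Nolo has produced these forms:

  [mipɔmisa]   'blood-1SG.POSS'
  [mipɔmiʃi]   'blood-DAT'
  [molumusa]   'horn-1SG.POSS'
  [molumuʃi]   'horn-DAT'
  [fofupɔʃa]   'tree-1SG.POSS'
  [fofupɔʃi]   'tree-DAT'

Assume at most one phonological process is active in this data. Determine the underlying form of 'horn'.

/molumus/

In [molumusa] and [molumuʃi] the final segment of 'horn' alternates: [s] ~ [ʃ].
Compare 'tree', with invariant [ʃ] in [fofupɔʃa] and [fofupɔʃi]: an analysis with underlying /ʃ/ and a rule producing [s] before the 1SG.POSS suffix would wrongly predict alternation here too.
The underlying segment must be /s/; /s/ becomes palato-alveolar [ʃ] before a front vowel, yielding [ʃ] there.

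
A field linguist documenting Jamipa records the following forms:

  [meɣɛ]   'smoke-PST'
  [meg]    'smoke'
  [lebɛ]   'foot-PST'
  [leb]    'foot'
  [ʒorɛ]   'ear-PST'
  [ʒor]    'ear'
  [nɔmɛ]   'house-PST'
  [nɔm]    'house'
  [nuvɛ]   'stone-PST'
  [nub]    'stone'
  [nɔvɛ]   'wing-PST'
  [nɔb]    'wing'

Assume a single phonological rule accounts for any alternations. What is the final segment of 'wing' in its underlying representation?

/v/

In [nɔvɛ] and [nɔb] the final segment of 'wing' alternates: [v] ~ [b].
But 'foot' keeps [b] in both environments ([lebɛ], [leb]), so there is no rule changing /b/ to [v] before the PST suffix.
The underlying segment must be /v/; voiced fricatives become stops word-finally, yielding [b] there.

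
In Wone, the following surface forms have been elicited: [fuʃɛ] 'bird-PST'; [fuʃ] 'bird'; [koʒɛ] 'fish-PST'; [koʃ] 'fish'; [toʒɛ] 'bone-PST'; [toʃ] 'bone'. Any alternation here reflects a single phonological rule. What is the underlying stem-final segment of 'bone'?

/ʒ/

'bone' shows [ʒ] ~ [ʃ] at the end of the stem ([toʒɛ] vs [toʃ]).
The stem 'bird' ([fuʃɛ], [fuʃ]) shows [ʃ] unchanged in both environments, so [ʃ] cannot be basic with [ʒ] derived before the PST suffix.
The underlying segment must be /ʒ/; voiced obstruents become voiceless word-finally, yielding [ʃ] there.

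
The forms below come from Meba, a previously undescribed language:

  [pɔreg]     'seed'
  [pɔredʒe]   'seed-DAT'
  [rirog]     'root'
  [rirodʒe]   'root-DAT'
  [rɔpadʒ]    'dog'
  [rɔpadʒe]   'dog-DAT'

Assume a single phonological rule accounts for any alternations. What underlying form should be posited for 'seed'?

In [pɔreg] and [pɔredʒe] the final segment of 'seed' alternates: [g] ~ [dʒ].
But 'dog' keeps [dʒ] in both environments ([rɔpadʒ], [rɔpadʒe]), so there is no rule changing /dʒ/ to [g] in isolation.
So /g/ is underlying, and a rule of palatalization before a front vowel — /g/ becomes palato-alveolar [dʒ] before a front vowel — gives [dʒ].

/pɔreg/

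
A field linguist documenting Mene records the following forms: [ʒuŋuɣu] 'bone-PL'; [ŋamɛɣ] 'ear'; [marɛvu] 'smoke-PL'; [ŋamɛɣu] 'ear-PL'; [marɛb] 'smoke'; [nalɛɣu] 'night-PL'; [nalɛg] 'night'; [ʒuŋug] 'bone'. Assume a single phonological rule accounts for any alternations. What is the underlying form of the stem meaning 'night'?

/nalɛg/

In [nalɛɣu] and [nalɛg] the final segment of 'night' alternates: [ɣ] ~ [g].
But 'ear' keeps [ɣ] in both environments ([ŋamɛɣu], [ŋamɛɣ]), so there is no rule changing /ɣ/ to [g] in isolation.
The underlying segment must be /g/; voiced stops become fricatives between vowels, yielding [ɣ] there.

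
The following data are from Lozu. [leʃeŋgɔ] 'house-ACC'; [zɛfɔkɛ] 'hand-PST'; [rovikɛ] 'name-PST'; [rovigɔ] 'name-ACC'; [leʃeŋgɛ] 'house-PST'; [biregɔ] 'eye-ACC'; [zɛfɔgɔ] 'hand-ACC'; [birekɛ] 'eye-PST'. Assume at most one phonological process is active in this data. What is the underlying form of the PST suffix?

/-kɛ/

The PST suffix surfaces as [-gɛ] and [-kɛ], depending on the final segment of the stem.
The ACC suffix, which begins with [g], is invariant after every stem; so [g] is not altered by any rule here.
So the underlying form is /-kɛ/, and voiceless stops become voiced after a nasal.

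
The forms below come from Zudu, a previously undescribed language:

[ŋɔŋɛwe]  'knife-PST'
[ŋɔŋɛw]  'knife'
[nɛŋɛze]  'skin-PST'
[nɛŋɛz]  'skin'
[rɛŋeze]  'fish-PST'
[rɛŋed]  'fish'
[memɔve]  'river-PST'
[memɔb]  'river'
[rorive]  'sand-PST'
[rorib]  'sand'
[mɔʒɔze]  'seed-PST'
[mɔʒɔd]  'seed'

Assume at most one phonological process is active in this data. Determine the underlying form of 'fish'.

/rɛŋed/

In [rɛŋeze] and [rɛŋed] the final segment of 'fish' alternates: [z] ~ [d].
But 'skin' keeps [z] in both environments ([nɛŋɛze], [nɛŋɛz]), so there is no rule changing /z/ to [d] in isolation.
So /d/ is underlying, and a rule of intervocalic spirantization — voiced stops become fricatives between vowels — gives [z].
So 'fish' = /rɛŋed/.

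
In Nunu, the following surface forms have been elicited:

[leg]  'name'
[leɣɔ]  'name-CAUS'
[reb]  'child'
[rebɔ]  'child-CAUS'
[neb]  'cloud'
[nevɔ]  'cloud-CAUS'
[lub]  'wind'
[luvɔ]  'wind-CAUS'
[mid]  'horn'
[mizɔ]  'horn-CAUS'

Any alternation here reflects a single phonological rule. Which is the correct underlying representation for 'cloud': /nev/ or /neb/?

/nev/

In [neb] and [nevɔ] the final segment of 'cloud' alternates: [b] ~ [v].
But 'child' keeps [b] in both environments ([reb], [rebɔ]), so there is no rule changing /b/ to [v] before the CAUS suffix.
So /v/ is underlying, and a rule of word-final hardening — voiced fricatives become stops word-finally — gives [b].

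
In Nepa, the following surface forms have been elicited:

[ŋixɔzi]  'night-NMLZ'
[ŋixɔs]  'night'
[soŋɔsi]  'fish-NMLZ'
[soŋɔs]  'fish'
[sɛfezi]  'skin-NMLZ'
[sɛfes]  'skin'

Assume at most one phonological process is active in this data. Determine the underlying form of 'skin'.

The stem for 'skin' ends in [z] in [sɛfezi] but [s] in [sɛfes].
The stem 'fish' ([soŋɔsi], [soŋɔs]) shows [s] unchanged in both environments, so [s] cannot be basic with [z] derived before the NMLZ suffix.
Therefore /z/ is basic and [s] is derived by word-final obstruent devoicing (voiced obstruents become voiceless word-finally).

/sɛfez/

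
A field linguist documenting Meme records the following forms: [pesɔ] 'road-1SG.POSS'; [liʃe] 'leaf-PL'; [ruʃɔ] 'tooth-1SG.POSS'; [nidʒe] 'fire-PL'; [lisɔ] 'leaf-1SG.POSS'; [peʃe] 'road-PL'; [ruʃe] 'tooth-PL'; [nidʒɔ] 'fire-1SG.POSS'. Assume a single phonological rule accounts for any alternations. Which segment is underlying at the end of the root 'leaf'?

'leaf' shows [ʃ] ~ [s] at the end of the stem ([liʃe] vs [lisɔ]).
Compare 'tooth', with invariant [ʃ] in [ruʃe] and [ruʃɔ]: an analysis with underlying /ʃ/ and a rule producing [s] before the 1SG.POSS suffix would wrongly predict alternation here too.
The underlying segment must be /s/; /s/ becomes palato-alveolar [ʃ] before a front vowel, yielding [ʃ] there.

/s/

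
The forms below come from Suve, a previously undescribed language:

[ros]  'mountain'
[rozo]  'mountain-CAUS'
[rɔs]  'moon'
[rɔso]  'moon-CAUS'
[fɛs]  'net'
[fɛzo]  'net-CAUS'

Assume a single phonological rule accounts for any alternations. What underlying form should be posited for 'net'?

The root 'net' surfaces as [fɛs] and [fɛzo], with a stem-final [s] ~ [z] alternation.
But 'moon' keeps [s] in both environments ([rɔs], [rɔso]), so there is no rule changing /s/ to [z] before the CAUS suffix.
Therefore /z/ is basic and [s] is derived by word-final obstruent devoicing (voiced obstruents become voiceless word-finally).

/fɛz/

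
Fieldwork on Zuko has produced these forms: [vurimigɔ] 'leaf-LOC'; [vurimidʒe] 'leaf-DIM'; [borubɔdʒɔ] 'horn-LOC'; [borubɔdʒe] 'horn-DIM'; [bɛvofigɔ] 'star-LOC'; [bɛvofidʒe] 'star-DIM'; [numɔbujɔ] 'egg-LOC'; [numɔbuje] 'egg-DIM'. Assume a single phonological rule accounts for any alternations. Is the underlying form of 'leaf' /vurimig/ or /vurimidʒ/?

/vurimig/

The root 'leaf' surfaces as [vurimigɔ] and [vurimidʒe], with a stem-final [g] ~ [dʒ] alternation.
Compare 'horn', with invariant [dʒ] in [borubɔdʒɔ] and [borubɔdʒe]: an analysis with underlying /dʒ/ and a rule producing [g] before the LOC suffix would wrongly predict alternation here too.
The underlying segment must be /g/; /g/ becomes palato-alveolar [dʒ] before a front vowel, yielding [dʒ] there.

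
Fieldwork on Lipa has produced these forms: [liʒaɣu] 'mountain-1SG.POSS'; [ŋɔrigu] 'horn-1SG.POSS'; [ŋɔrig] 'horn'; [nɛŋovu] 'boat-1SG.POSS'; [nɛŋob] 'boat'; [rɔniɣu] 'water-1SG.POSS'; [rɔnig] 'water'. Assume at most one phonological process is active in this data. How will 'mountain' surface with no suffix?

[liʒag]

The stem for 'water' ends in [ɣ] in [rɔniɣu] but [g] in [rɔnig].
If /g/ were underlying and a rule turned it into [ɣ] before the 1SG.POSS suffix, 'horn' would also alternate; but it has [g] in both [ŋɔrigu] and [ŋɔrig].
So /ɣ/ is underlying, and a rule of word-final hardening — voiced fricatives become stops word-finally — gives [g].
The one attested form of 'mountain', [liʒaɣu], shows underlying /liʒaɣ/. Applying the same rule word-finally gives [liʒag].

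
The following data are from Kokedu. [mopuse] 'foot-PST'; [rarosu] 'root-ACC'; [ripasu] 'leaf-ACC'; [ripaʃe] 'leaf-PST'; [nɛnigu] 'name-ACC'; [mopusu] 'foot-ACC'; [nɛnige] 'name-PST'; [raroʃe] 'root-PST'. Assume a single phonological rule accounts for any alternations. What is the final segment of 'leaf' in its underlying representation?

/ʃ/

The stem for 'leaf' ends in [s] in [ripasu] but [ʃ] in [ripaʃe].
The stem 'foot' ([mopusu], [mopuse]) shows [s] unchanged in both environments, so [s] cannot be basic with [ʃ] derived before the PST suffix.
So /ʃ/ is underlying, and a rule of depalatalization — palato-alveolar /ʃ/ becomes [s] when no front vowel follows — gives [s].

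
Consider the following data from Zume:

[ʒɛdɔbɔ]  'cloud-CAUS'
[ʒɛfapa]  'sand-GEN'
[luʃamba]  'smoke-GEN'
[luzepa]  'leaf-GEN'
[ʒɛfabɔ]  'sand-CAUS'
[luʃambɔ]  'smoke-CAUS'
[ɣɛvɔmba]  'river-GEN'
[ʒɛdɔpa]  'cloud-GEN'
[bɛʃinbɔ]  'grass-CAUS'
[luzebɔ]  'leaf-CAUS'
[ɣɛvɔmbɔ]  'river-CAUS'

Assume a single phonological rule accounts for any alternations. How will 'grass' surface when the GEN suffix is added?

[bɛʃinba]

The GEN suffix surfaces as [-ba] and [-pa], depending on the final segment of the stem.
The CAUS suffix, which begins with [b], is invariant after every stem; so [b] is not altered by any rule here.
The GEN suffix is therefore /-pa/ underlyingly, with post-nasal voicing: voiceless stops become voiced after a nasal.
After 'grass', which ends in a nasal, the suffix surfaces as [-ba], giving [bɛʃinba].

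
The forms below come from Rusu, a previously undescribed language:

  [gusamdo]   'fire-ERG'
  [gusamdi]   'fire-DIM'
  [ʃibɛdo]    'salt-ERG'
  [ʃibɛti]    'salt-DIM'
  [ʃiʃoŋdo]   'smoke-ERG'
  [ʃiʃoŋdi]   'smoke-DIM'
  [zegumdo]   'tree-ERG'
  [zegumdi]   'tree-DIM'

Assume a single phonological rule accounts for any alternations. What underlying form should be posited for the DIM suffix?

/-ti/

The DIM morpheme has two allomorphs, [-di] and [-ti].
By contrast the ERG suffix keeps its initial [d] throughout — that segment must be underlying.
The DIM suffix is therefore /-ti/ underlyingly, with post-nasal voicing: voiceless stops become voiced after a nasal.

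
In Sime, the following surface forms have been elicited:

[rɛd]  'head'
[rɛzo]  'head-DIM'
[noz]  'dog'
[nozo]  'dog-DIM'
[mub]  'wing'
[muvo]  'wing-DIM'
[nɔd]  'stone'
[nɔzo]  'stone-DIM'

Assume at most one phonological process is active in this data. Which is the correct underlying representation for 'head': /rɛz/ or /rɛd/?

In [rɛd] and [rɛzo] the final segment of 'head' alternates: [d] ~ [z].
If /z/ were underlying and a rule turned it into [d] in isolation, 'dog' would also alternate; but it has [z] in both [noz] and [nozo].
The underlying segment must be /d/; voiced stops become fricatives between vowels, yielding [z] there.

/rɛd/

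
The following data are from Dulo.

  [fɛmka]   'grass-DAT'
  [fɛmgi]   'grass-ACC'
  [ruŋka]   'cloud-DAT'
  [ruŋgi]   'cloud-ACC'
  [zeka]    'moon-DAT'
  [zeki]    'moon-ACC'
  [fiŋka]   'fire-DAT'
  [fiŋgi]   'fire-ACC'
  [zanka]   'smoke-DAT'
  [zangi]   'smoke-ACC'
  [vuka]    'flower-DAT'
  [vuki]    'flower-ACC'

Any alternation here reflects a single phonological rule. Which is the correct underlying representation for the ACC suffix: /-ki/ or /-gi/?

/-gi/

The ACC morpheme has two allomorphs, [-gi] and [-ki].
By contrast the DAT suffix keeps its initial [k] throughout — that segment must be underlying.
So the underlying form is /-gi/, and voiced stops become voiceless after a vowel.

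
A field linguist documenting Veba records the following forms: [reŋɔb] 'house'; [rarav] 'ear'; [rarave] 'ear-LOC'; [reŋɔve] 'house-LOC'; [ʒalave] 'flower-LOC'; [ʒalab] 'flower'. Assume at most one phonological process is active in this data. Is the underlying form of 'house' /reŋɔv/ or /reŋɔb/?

/reŋɔb/

The root 'house' surfaces as [reŋɔb] and [reŋɔve], with a stem-final [b] ~ [v] alternation.
The stem 'ear' ([rarav], [rarave]) shows [v] unchanged in both environments, so [v] cannot be basic with [b] derived in isolation.
Therefore /b/ is basic and [v] is derived by intervocalic spirantization (voiced stops become fricatives between vowels).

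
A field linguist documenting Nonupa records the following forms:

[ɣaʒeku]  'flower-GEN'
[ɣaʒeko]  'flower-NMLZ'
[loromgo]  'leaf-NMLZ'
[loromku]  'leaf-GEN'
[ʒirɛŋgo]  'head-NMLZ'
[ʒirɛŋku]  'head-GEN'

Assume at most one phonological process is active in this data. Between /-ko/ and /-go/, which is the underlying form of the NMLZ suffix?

The NMLZ suffix surfaces as [-go] and [-ko], depending on the final segment of the stem.
By contrast the GEN suffix keeps its initial [k] throughout — that segment must be underlying.
The NMLZ suffix is therefore /-go/ underlyingly, with post-vocalic devoicing: voiced stops become voiceless after a vowel.

/-go/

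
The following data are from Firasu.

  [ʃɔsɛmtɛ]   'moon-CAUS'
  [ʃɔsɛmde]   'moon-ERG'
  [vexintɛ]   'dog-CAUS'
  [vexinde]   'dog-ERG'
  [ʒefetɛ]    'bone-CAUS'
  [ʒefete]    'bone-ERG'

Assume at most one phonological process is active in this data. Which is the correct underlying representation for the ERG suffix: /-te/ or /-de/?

The ERG suffix surfaces as [-de] and [-te], depending on the final segment of the stem.
By contrast the CAUS suffix keeps its initial [t] throughout — that segment must be underlying.
So the underlying form is /-de/, and voiced stops become voiceless after a vowel.

/-de/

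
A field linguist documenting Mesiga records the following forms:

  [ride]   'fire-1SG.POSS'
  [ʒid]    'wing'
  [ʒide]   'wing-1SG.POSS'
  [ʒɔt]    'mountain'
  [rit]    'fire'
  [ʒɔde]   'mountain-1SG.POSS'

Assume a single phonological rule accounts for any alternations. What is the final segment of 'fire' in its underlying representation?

In [ride] and [rit] the final segment of 'fire' alternates: [d] ~ [t].
But 'wing' keeps [d] in both environments ([ʒide], [ʒid]), so there is no rule changing /d/ to [t] in isolation.
So /t/ is underlying, and a rule of intervocalic voicing — voiceless stops become voiced between vowels — gives [d].

/t/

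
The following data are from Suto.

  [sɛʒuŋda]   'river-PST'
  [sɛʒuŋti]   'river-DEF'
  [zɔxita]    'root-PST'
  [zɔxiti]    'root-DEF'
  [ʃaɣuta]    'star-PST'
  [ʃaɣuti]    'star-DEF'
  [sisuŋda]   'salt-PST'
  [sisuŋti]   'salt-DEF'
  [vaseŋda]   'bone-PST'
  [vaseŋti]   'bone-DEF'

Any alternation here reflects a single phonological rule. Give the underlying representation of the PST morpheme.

/-da/

The PST suffix surfaces as [-da] and [-ta], depending on the final segment of the stem.
By contrast the DEF suffix keeps its initial [t] throughout — that segment must be underlying.
The PST suffix is therefore /-da/ underlyingly, with post-vocalic devoicing: voiced stops become voiceless after a vowel.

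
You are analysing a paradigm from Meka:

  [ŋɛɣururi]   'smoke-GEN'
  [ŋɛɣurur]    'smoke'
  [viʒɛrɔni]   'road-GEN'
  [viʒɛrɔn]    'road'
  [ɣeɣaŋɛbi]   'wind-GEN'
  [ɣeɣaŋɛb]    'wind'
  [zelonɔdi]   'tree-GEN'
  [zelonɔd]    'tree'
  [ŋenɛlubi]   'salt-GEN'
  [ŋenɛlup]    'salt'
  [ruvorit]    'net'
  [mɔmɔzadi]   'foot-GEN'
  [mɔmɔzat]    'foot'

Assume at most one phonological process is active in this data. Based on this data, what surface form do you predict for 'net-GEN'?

[ruvoridi]

The root 'foot' surfaces as [mɔmɔzadi] and [mɔmɔzat], with a stem-final [d] ~ [t] alternation.
But 'tree' keeps [d] in both environments ([zelonɔdi], [zelonɔd]), so there is no rule changing /d/ to [t] in isolation.
The underlying segment must be /t/; voiceless stops become voiced between vowels, yielding [d] there.
The one attested form of 'net', [ruvorit], shows underlying /ruvorit/. Applying the same rule between vowels gives [ruvoridi].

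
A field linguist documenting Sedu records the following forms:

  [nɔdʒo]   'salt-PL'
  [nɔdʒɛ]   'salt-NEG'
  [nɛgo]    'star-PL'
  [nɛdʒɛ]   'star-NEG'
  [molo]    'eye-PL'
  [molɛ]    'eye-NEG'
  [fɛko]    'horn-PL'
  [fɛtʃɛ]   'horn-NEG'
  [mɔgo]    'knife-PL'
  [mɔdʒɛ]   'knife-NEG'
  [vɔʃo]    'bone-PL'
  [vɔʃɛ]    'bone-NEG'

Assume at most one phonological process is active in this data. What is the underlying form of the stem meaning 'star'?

The stem for 'star' ends in [g] in [nɛgo] but [dʒ] in [nɛdʒɛ].
But 'salt' keeps [dʒ] in both environments ([nɔdʒo], [nɔdʒɛ]), so there is no rule changing /dʒ/ to [g] before the PL suffix.
The underlying segment must be /g/; /k/ and /g/ become palato-alveolar [tʃ] and [dʒ] before a front vowel, yielding [dʒ] there.
The underlying form of 'star' is therefore /nɛg/.

/nɛg/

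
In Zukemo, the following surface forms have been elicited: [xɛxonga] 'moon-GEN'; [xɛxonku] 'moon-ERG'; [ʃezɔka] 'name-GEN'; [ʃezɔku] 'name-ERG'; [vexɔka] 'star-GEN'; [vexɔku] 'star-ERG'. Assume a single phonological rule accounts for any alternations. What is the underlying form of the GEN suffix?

/-ga/

The GEN morpheme has two allomorphs, [-ga] and [-ka].
By contrast the ERG suffix keeps its initial [k] throughout — that segment must be underlying.
The GEN suffix is therefore /-ga/ underlyingly, with post-vocalic devoicing: voiced stops become voiceless after a vowel.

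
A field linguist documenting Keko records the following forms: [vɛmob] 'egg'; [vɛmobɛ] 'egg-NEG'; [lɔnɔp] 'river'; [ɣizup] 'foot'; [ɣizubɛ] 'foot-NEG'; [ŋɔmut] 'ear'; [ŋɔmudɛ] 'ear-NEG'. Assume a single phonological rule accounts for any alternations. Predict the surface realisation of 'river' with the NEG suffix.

In [ɣizup] and [ɣizubɛ] the final segment of 'foot' alternates: [p] ~ [b].
The stem 'egg' ([vɛmob], [vɛmobɛ]) shows [b] unchanged in both environments, so [b] cannot be basic with [p] derived in isolation.
The underlying segment must be /p/; voiceless stops become voiced between vowels, yielding [b] there.
From [lɔnɔp] the stem 'river' is /lɔnɔp/; between vowels this yields [lɔnɔbɛ].

[lɔnɔbɛ]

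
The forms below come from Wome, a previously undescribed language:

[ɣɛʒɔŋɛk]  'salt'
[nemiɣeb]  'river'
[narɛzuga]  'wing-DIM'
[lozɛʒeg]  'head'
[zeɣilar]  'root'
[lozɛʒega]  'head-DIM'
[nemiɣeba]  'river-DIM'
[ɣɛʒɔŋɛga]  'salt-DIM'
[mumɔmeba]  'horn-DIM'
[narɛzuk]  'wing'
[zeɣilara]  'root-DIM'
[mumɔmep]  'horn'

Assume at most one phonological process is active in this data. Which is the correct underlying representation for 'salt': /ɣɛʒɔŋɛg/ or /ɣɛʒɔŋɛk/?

In [ɣɛʒɔŋɛga] and [ɣɛʒɔŋɛk] the final segment of 'salt' alternates: [g] ~ [k].
If /g/ were underlying and a rule turned it into [k] in isolation, 'head' would also alternate; but it has [g] in both [lozɛʒega] and [lozɛʒeg].
Therefore /k/ is basic and [g] is derived by intervocalic voicing (voiceless stops become voiced between vowels).

/ɣɛʒɔŋɛk/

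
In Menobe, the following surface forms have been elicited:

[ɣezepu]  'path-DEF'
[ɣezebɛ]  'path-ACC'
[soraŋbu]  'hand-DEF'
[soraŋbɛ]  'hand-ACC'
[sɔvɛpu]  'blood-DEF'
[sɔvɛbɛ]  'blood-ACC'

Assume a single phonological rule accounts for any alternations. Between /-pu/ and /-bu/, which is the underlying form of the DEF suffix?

The DEF morpheme has two allomorphs, [-bu] and [-pu].
The ACC suffix, which begins with [b], is invariant after every stem; so [b] is not altered by any rule here.
The DEF suffix is therefore /-pu/ underlyingly, with post-nasal voicing: voiceless stops become voiced after a nasal.

/-pu/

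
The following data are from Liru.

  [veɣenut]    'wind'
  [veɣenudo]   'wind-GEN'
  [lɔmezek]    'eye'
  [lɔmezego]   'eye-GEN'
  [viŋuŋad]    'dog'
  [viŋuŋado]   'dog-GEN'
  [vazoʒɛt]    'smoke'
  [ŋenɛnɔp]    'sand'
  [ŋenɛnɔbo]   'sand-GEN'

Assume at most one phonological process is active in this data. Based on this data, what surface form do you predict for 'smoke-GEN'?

In [veɣenut] and [veɣenudo] the final segment of 'wind' alternates: [t] ~ [d].
The stem 'dog' ([viŋuŋad], [viŋuŋado]) shows [d] unchanged in both environments, so [d] cannot be basic with [t] derived in isolation.
The underlying segment must be /t/; voiceless stops become voiced between vowels, yielding [d] there.
From [vazoʒɛt] the stem 'smoke' is /vazoʒɛt/; between vowels this yields [vazoʒɛdo].

[vazoʒɛdo]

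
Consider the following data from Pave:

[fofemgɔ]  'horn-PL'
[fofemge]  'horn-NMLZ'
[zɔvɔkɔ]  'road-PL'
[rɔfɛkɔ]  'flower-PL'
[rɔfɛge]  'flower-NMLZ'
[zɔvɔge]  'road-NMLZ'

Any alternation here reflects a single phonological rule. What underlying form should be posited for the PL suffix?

/-kɔ/

The PL suffix surfaces as [-gɔ] and [-kɔ], depending on the final segment of the stem.
By contrast the NMLZ suffix keeps its initial [g] throughout — that segment must be underlying.
So the underlying form is /-kɔ/, and voiceless stops become voiced after a nasal.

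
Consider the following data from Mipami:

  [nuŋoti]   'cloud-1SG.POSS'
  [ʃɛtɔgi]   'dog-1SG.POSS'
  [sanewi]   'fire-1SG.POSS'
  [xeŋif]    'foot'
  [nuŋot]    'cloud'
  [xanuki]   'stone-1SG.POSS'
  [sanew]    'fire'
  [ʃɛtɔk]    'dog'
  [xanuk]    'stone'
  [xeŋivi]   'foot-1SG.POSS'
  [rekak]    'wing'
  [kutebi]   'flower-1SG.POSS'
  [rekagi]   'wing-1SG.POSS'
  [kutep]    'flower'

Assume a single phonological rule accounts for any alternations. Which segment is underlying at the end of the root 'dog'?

/g/

In [ʃɛtɔgi] and [ʃɛtɔk] the final segment of 'dog' alternates: [g] ~ [k].
If /k/ were underlying and a rule turned it into [g] before the 1SG.POSS suffix, 'stone' would also alternate; but it has [k] in both [xanuki] and [xanuk].
The alternation reflects word-final obstruent devoicing: voiced obstruents become voiceless word-finally. /g/ is underlying.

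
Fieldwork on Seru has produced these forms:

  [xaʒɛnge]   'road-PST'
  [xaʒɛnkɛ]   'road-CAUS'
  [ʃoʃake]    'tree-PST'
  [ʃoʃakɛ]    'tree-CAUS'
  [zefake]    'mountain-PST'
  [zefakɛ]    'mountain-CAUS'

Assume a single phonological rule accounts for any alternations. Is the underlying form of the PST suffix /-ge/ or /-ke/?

The PST suffix surfaces as [-ge] and [-ke], depending on the final segment of the stem.
By contrast the CAUS suffix keeps its initial [k] throughout — that segment must be underlying.
The PST suffix is therefore /-ge/ underlyingly, with post-vocalic devoicing: voiced stops become voiceless after a vowel.

/-ge/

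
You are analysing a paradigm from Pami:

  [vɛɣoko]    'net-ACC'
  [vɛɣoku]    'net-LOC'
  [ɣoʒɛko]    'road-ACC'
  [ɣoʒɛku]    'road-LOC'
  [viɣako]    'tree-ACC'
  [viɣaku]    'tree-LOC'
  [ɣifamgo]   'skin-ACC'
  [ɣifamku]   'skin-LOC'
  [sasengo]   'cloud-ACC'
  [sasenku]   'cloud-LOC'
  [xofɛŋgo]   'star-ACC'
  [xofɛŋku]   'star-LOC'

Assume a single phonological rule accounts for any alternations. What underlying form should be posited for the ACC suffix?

/-go/

The ACC morpheme has two allomorphs, [-go] and [-ko].
The LOC suffix, which begins with [k], is invariant after every stem; so [k] is not altered by any rule here.
The ACC suffix is therefore /-go/ underlyingly, with post-vocalic devoicing: voiced stops become voiceless after a vowel.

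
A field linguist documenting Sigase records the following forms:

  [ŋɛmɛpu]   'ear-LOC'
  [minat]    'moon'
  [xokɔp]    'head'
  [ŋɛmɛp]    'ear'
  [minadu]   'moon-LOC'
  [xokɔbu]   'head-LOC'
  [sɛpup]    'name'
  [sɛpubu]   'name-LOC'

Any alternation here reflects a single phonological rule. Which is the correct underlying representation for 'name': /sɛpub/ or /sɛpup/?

/sɛpub/

The stem for 'name' ends in [p] in [sɛpup] but [b] in [sɛpubu].
The stem 'ear' ([ŋɛmɛp], [ŋɛmɛpu]) shows [p] unchanged in both environments, so [p] cannot be basic with [b] derived before the LOC suffix.
Therefore /b/ is basic and [p] is derived by word-final obstruent devoicing (voiced obstruents become voiceless word-finally).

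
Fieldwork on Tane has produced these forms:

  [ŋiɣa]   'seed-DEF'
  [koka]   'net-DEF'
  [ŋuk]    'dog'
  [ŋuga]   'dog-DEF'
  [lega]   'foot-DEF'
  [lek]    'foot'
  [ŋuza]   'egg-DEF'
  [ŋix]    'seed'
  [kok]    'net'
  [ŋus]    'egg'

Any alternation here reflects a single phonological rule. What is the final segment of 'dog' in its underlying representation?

The root 'dog' surfaces as [ŋuk] and [ŋuga], with a stem-final [k] ~ [g] alternation.
Compare 'net', with invariant [k] in [kok] and [koka]: an analysis with underlying /k/ and a rule producing [g] before the DEF suffix would wrongly predict alternation here too.
The alternation reflects word-final obstruent devoicing: voiced obstruents become voiceless word-finally. /g/ is underlying.

/g/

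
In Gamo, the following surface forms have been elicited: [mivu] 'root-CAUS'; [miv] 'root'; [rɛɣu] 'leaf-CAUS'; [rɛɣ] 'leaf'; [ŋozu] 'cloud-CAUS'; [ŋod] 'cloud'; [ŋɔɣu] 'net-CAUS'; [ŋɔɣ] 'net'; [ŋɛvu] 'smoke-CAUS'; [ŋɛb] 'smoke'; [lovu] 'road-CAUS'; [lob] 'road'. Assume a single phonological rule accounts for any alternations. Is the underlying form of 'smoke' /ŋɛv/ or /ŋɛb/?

'smoke' shows [v] ~ [b] at the end of the stem ([ŋɛvu] vs [ŋɛb]).
Compare 'root', with invariant [v] in [mivu] and [miv]: an analysis with underlying /v/ and a rule producing [b] in isolation would wrongly predict alternation here too.
So /b/ is underlying, and a rule of intervocalic spirantization — voiced stops become fricatives between vowels — gives [v].

/ŋɛb/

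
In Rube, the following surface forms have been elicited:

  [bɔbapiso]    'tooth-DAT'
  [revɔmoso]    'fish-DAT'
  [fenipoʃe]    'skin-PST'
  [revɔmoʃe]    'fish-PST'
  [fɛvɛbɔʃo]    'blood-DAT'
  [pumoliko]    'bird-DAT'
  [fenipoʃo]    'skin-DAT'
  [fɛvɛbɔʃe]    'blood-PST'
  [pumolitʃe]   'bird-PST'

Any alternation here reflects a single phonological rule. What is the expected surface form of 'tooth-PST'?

The stem for 'fish' ends in [ʃ] in [revɔmoʃe] but [s] in [revɔmoso].
If /ʃ/ were underlying and a rule turned it into [s] before the DAT suffix, 'skin' would also alternate; but it has [ʃ] in both [fenipoʃe] and [fenipoʃo].
Therefore /s/ is basic and [ʃ] is derived by palatalization before a front vowel (/k/ and /s/ become palato-alveolar [tʃ] and [ʃ] before a front vowel).
From [bɔbapiso] the stem 'tooth' is /bɔbapis/; before a front vowel this yields [bɔbapiʃe].

[bɔbapiʃe]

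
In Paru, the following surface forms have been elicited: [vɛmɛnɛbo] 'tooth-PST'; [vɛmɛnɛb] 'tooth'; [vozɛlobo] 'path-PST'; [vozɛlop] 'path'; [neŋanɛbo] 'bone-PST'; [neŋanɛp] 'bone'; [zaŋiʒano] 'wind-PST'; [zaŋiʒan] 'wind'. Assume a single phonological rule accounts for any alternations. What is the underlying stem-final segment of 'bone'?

/p/

In [neŋanɛbo] and [neŋanɛp] the final segment of 'bone' alternates: [b] ~ [p].
Compare 'tooth', with invariant [b] in [vɛmɛnɛbo] and [vɛmɛnɛb]: an analysis with underlying /b/ and a rule producing [p] in isolation would wrongly predict alternation here too.
Therefore /p/ is basic and [b] is derived by intervocalic voicing (voiceless stops become voiced between vowels).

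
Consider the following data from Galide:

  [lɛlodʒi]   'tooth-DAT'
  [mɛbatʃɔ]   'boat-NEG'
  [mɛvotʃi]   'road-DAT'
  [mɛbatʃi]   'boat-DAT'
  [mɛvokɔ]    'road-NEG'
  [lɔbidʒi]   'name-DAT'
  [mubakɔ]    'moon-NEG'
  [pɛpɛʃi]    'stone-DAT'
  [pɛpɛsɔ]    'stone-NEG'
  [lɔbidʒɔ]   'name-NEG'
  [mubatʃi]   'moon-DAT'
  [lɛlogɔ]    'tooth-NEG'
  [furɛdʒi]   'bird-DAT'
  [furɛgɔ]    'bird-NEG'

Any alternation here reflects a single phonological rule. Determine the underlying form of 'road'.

/mɛvok/

In [mɛvotʃi] and [mɛvokɔ] the final segment of 'road' alternates: [tʃ] ~ [k].
But 'boat' keeps [tʃ] in both environments ([mɛbatʃi], [mɛbatʃɔ]), so there is no rule changing /tʃ/ to [k] before the NEG suffix.
The underlying segment must be /k/; /k/, /g/ and /s/ become palato-alveolar [tʃ], [dʒ] and [ʃ] before a front vowel, yielding [tʃ] there.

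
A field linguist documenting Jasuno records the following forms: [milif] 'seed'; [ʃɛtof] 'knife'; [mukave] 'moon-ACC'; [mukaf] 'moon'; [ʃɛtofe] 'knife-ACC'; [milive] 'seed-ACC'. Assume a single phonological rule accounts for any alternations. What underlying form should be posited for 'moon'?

/mukav/

'moon' shows [v] ~ [f] at the end of the stem ([mukave] vs [mukaf]).
The stem 'knife' ([ʃɛtofe], [ʃɛtof]) shows [f] unchanged in both environments, so [f] cannot be basic with [v] derived before the ACC suffix.
Therefore /v/ is basic and [f] is derived by word-final obstruent devoicing (voiced obstruents become voiceless word-finally).
So 'moon' = /mukav/.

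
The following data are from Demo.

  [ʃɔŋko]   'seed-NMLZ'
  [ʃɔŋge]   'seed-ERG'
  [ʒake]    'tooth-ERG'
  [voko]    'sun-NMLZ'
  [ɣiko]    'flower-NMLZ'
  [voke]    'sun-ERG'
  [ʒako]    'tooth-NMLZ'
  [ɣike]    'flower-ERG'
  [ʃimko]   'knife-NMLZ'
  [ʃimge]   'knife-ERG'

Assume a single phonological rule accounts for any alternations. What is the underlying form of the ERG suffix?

/-ge/

The ERG morpheme has two allomorphs, [-ge] and [-ke].
By contrast the NMLZ suffix keeps its initial [k] throughout — that segment must be underlying.
The ERG suffix is therefore /-ge/ underlyingly, with post-vocalic devoicing: voiced stops become voiceless after a vowel.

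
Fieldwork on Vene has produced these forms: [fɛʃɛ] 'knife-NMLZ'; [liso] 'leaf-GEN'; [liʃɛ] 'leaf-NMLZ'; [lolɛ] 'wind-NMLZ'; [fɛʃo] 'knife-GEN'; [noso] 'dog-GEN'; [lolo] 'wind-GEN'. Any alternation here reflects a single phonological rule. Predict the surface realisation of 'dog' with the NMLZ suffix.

[noʃɛ]

'leaf' shows [ʃ] ~ [s] at the end of the stem ([liʃɛ] vs [liso]).
If /ʃ/ were underlying and a rule turned it into [s] before the GEN suffix, 'knife' would also alternate; but it has [ʃ] in both [fɛʃɛ] and [fɛʃo].
So /s/ is underlying, and a rule of palatalization before a front vowel — /s/ becomes palato-alveolar [ʃ] before a front vowel — gives [ʃ].
From [noso] the stem 'dog' is /nos/; before a front vowel this yields [noʃɛ].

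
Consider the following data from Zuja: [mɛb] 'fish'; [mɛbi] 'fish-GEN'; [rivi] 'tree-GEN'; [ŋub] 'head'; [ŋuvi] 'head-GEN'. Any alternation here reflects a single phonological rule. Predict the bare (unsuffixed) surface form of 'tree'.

[rib]

The root 'head' surfaces as [ŋub] and [ŋuvi], with a stem-final [b] ~ [v] alternation.
The stem 'fish' ([mɛb], [mɛbi]) shows [b] unchanged in both environments, so [b] cannot be basic with [v] derived before the GEN suffix.
The alternation reflects word-final hardening: voiced fricatives become stops word-finally. /v/ is underlying.
From [rivi] the stem 'tree' is /riv/; word-finally this yields [rib].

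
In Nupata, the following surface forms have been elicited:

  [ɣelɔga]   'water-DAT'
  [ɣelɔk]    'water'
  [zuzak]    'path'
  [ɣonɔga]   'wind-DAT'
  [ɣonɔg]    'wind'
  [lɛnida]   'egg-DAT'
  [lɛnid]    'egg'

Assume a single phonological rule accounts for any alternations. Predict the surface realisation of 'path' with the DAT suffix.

'water' shows [g] ~ [k] at the end of the stem ([ɣelɔga] vs [ɣelɔk]).
If /g/ were underlying and a rule turned it into [k] in isolation, 'wind' would also alternate; but it has [g] in both [ɣonɔga] and [ɣonɔg].
The alternation reflects intervocalic voicing: voiceless stops become voiced between vowels. /k/ is underlying.
From [zuzak] the stem 'path' is /zuzak/; between vowels this yields [zuzaga].

[zuzaga]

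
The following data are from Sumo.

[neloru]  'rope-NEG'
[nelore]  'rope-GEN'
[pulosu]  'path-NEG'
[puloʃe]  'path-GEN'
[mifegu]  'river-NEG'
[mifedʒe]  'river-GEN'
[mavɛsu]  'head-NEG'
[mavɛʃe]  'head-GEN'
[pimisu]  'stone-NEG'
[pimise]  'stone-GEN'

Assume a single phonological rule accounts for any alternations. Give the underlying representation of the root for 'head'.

/mavɛʃ/

The stem for 'head' ends in [s] in [mavɛsu] but [ʃ] in [mavɛʃe].
If /s/ were underlying and a rule turned it into [ʃ] before the GEN suffix, 'stone' would also alternate; but it has [s] in both [pimisu] and [pimise].
The underlying segment must be /ʃ/; palato-alveolar /dʒ/ and /ʃ/ become [g] and [s] when no front vowel follows, yielding [s] there.
Hence 'head' is /mavɛʃ/ underlyingly.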